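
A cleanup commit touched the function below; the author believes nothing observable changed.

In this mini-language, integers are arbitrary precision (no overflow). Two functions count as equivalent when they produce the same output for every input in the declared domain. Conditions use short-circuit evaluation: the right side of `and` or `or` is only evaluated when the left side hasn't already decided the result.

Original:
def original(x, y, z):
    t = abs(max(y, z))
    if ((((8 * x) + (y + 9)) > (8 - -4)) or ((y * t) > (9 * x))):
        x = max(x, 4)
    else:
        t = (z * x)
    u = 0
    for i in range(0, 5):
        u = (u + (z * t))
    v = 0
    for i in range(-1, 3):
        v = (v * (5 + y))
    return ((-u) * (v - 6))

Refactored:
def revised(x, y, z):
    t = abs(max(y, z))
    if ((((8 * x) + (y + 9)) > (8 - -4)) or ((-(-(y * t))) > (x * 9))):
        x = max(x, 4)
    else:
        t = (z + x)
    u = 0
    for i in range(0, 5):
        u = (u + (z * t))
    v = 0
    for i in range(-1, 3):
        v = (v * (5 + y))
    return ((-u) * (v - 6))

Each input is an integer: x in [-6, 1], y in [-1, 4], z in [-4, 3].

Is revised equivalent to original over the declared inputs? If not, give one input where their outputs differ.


On input x=0, y=-1, z=-4, original returns 0 while revised returns 480.
verdict: not equivalent; witness: x=0, y=-1, z=-4


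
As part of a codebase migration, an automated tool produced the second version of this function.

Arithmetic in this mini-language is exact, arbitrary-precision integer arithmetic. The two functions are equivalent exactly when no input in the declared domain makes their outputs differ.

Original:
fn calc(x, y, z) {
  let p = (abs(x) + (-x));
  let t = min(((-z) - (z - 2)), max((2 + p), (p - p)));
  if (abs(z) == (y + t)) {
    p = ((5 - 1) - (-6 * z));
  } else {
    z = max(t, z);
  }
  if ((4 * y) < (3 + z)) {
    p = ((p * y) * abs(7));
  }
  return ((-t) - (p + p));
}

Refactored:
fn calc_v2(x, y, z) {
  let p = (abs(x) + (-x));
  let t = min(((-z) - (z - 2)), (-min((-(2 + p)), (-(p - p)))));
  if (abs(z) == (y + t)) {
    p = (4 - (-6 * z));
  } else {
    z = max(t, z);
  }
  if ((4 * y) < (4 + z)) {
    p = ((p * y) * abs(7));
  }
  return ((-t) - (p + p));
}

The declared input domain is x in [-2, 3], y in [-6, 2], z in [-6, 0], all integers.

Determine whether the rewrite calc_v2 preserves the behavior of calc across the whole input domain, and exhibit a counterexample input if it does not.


The edit looks behavioral (`3` became `4`), but over these ranges it never changes the outcome.
As a probe, take x=2, y=1, z=-2: calc runs p := 0 | t := 2 | (abs(z) == (y + t)): false | z := 2 | ((4 * y) < (3 + z)): true | p := 0 | result -2; calc_v2 runs p := 0 | t := 2 | (abs(z) == (y + t)): false | z := 2 | ((4 * y) < (4 + z)): true | p := 0 | result -2; both end at -2.
Every one of the 378 inputs gives matching results.
verdict: equivalent


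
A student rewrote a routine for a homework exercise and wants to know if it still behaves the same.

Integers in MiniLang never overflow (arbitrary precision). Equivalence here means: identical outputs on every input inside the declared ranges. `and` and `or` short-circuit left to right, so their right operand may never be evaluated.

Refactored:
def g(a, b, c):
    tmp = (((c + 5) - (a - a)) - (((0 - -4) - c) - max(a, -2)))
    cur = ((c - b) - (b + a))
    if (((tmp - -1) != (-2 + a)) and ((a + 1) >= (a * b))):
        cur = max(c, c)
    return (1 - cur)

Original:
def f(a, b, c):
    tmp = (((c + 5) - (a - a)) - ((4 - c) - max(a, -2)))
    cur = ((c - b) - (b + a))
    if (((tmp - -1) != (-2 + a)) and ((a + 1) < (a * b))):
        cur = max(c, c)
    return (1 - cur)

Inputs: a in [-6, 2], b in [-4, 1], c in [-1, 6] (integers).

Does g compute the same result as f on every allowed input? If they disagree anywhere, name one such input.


Take a=-6, b=-4, c=-1.
f: tmp := -3 | cur := 13 | (((tmp - -1) != (-2 + a)) and ((a + 1) < (a * b))): true | cur := -1 | result 2
g: tmp := -3 | cur := 13 | (((tmp - -1) != (-2 + a)) and ((a + 1) >= (a * b))): false | result -12
2 != -12, so the rewrite changes behavior.
verdict: not equivalent; witness: a=-6, b=-4, c=-1


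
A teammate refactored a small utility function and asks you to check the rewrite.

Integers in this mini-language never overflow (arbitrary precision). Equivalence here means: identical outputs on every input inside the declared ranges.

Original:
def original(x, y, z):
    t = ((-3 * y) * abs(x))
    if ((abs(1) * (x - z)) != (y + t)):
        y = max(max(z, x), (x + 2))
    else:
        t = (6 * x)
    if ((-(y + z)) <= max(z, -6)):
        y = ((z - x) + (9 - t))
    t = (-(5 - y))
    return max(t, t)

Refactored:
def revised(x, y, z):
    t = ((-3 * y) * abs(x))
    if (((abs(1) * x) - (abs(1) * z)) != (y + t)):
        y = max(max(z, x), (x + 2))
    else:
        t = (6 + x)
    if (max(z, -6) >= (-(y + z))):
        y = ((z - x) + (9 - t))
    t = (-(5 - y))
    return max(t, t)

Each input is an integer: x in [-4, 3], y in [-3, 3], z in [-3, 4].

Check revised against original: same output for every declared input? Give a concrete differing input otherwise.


Try x=-2, y=1, z=3.
original: t = -6; ((abs(1) * (x - z)) != (y + t)) -> false; t = -12; ((-(y + z)) <= max(z, -6)) -> true; y = 26; t = 21; return 21
revised: t = -6; (((abs(1) * x) - (abs(1) * z)) != (y + t)) -> false; t = 4; (max(z, -6) >= (-(y + z))) -> true; y = 10; t = 5; return 5
21 vs 5 — the two versions disagree here.
verdict: not equivalent; witness: x=-2, y=1, z=3


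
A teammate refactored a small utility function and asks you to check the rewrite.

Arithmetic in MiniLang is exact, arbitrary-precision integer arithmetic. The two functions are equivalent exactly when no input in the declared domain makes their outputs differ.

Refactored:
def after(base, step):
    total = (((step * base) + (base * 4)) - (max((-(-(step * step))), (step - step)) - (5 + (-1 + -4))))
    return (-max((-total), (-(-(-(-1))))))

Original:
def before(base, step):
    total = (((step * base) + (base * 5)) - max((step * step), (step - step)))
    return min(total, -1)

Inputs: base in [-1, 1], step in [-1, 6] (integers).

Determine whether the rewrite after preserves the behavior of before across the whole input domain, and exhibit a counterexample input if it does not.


Consider the input base=-1, step=-1.
before: total := -5 | result -5
after: total := -4 | result -4
-5 != -4, so the rewrite changes behavior.
verdict: not equivalent; witness: base=-1, step=-1


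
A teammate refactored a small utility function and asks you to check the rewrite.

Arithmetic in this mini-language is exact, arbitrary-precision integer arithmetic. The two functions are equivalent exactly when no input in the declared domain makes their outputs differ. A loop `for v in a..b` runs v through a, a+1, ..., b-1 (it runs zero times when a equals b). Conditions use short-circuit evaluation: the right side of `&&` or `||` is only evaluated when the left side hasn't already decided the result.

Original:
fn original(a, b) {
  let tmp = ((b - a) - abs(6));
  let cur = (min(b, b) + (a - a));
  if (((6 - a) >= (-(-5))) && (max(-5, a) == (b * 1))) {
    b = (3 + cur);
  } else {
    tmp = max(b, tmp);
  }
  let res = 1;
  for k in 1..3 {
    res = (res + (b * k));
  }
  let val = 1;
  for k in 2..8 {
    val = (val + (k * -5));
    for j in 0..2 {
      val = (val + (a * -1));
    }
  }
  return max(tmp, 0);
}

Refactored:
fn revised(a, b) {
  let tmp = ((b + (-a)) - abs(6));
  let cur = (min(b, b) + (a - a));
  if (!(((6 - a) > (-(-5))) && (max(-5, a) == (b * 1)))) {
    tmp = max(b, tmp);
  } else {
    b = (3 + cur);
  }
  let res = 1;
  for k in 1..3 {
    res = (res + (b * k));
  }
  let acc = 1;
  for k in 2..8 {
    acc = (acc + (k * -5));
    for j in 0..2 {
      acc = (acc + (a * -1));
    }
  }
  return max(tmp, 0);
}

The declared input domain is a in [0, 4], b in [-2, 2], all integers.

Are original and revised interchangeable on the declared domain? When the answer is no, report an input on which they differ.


Evaluate both at a=1, b=1.
original: tmp becomes -6; next cur becomes 1; next (((6 - a) >= (-(-5))) && (max(-5, a) == (b * 1))) evaluates to true; next b becomes 4; next res becomes 1; next at k=1:; next res becomes 5; next at k=2:; next res becomes 13; next val becomes 1; next at k=2:; next val becomes -9; next at j=0:; next val becomes -10; next at j=1:; next val becomes -11; next at k=3:; next val becomes -26; next at j=0:; next val becomes -27; next at j=1:; next val becomes -28; next at k=4:; next val becomes -48; next at j=0:; next val becomes -49; next at j=1:; next val becomes -50; next at k=5:; next val becomes -75; next at j=0:; next val becomes -76; next at j=1:; next val becomes -77; next at k=6:; next val becomes -107; next at j=0:; next val becomes -108; next at j=1:; next val becomes -109; next at k=7:; next val becomes -144; next at j=0:; next val becomes -145; next at j=1:; next val becomes -146; next final value 0
revised: tmp becomes -6; next cur becomes 1; next (!(((6 - a) > (-(-5))) && (max(-5, a) == (b * 1)))) evaluates to true; next tmp becomes 1; next res becomes 1; next at k=1:; next res becomes 2; next at k=2:; next res becomes 4; next acc becomes 1; next at k=2:; next acc becomes -9; next at j=0:; next acc becomes -10; next at j=1:; next acc becomes -11; next at k=3:; next acc becomes -26; next at j=0:; next acc becomes -27; next at j=1:; next acc becomes -28; next at k=4:; next acc becomes -48; next at j=0:; next acc becomes -49; next at j=1:; next acc becomes -50; next at k=5:; next acc becomes -75; next at j=0:; next acc becomes -76; next at j=1:; next acc becomes -77; next at k=6:; next acc becomes -107; next at j=0:; next acc becomes -108; next at j=1:; next acc becomes -109; next at k=7:; next acc becomes -144; next at j=0:; next acc becomes -145; next at j=1:; next acc becomes -146; next final value 1
0 and 1 differ, so these are not the same function on this domain.
verdict: not equivalent; witness: a=1, b=1


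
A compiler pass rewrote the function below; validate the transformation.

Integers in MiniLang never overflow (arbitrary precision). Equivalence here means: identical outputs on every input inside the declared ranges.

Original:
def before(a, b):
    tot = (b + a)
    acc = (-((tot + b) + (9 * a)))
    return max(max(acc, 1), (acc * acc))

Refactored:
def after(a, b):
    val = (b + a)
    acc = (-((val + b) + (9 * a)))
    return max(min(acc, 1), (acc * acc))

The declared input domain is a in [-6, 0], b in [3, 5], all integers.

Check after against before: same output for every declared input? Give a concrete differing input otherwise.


These are not equivalent — on a=-1, b=5 the outputs split (1 vs 0).
before: tot=4, then acc=0, then returns 1
after: val=4, then acc=0, then returns 0
verdict: not equivalent; witness: a=-1, b=5


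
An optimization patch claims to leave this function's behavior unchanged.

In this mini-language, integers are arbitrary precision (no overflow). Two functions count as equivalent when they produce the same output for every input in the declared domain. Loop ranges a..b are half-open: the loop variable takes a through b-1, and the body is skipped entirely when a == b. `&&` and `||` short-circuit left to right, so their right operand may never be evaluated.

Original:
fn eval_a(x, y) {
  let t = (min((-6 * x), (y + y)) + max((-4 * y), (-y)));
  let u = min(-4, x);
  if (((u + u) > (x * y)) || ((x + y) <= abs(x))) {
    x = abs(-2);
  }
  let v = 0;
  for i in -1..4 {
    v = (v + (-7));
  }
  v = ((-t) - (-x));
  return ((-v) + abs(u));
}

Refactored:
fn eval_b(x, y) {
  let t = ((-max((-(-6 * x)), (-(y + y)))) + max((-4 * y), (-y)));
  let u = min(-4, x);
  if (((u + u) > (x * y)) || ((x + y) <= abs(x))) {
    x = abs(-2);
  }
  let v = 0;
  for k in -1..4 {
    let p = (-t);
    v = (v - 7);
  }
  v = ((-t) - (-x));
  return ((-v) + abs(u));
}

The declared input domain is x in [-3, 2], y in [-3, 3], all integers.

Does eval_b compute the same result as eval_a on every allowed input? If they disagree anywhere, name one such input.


Side by side, the visible changes include: min/max/abs usage differs, plus local variable names differ, plus statement counts differ, plus arithmetic usage differs.
Spot check at x=1, y=-2 — eval_a: t=2, then u=-4, then (((u + u) > (x * y)) || ((x + y) <= abs(x))) is true, then x=2, then v=0, then (i=-1), then v=-7, then (i=0), then v=-14, then (i=1), then v=-21, then (i=2), then v=-28, then (i=3), then v=-35, then v=0, then returns 4. eval_b: t=2, then u=-4, then (((u + u) > (x * y)) || ((x + y) <= abs(x))) is true, then x=2, then v=0, then (k=-1), then p=-2, then v=-7, then (k=0), then p=-2, then v=-14, then (k=1), then p=-2, then v=-21, then (k=2), then p=-2, then v=-28, then (k=3), then p=-2, then v=-35, then v=0, then returns 4. Both give 4.
Checked all 42 inputs in the declared domain: the outputs agree on every one.
verdict: equivalent


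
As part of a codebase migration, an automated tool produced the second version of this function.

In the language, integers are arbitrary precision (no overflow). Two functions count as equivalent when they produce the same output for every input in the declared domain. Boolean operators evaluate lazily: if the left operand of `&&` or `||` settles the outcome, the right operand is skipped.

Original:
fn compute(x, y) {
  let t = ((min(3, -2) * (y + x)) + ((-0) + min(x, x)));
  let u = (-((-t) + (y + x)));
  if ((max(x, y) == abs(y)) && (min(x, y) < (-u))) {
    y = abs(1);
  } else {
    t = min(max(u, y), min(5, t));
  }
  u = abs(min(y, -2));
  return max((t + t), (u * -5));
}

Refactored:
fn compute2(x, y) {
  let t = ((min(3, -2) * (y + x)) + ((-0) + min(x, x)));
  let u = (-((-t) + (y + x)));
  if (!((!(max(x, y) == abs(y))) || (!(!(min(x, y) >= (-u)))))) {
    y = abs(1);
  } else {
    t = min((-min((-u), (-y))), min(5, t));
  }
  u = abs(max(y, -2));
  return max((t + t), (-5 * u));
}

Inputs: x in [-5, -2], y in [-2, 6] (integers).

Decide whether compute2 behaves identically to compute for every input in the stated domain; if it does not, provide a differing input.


These are not equivalent — on x=-5, y=4 the outputs split (-6 vs -5).
compute: t := -3 | u := -2 | ((max(x, y) == abs(y)) && (min(x, y) < (-u))): true | y := 1 | u := 2 | result -6
compute2: t := -3 | u := -2 | (!((!(max(x, y) == abs(y))) || (!(!(min(x, y) >= (-u)))))): true | y := 1 | u := 1 | result -5
verdict: not equivalent; witness: x=-5, y=4


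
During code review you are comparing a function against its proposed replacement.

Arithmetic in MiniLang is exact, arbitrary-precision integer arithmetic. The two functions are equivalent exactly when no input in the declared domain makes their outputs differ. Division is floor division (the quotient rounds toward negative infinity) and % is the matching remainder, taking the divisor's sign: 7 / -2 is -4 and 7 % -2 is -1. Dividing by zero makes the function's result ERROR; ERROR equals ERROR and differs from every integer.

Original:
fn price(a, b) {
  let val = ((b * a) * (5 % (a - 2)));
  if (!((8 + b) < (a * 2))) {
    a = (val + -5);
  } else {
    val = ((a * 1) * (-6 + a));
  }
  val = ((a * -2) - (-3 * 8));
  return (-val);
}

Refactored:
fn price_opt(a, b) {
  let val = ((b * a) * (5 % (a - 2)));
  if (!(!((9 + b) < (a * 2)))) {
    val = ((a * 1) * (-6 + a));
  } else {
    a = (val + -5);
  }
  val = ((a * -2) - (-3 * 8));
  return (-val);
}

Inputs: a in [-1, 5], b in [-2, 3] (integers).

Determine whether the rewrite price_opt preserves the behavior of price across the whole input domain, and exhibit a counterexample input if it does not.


Take a=4, b=-1.
price: val becomes -4; next (!((8 + b) < (a * 2))) evaluates to false; next val becomes -8; next val becomes 16; next final value -16
price_opt: val becomes -4; next (!(!((9 + b) < (a * 2)))) evaluates to false; next a becomes -9; next val becomes 42; next final value -42
-16 != -42, so the rewrite changes behavior.
verdict: not equivalent; witness: a=4, b=-1


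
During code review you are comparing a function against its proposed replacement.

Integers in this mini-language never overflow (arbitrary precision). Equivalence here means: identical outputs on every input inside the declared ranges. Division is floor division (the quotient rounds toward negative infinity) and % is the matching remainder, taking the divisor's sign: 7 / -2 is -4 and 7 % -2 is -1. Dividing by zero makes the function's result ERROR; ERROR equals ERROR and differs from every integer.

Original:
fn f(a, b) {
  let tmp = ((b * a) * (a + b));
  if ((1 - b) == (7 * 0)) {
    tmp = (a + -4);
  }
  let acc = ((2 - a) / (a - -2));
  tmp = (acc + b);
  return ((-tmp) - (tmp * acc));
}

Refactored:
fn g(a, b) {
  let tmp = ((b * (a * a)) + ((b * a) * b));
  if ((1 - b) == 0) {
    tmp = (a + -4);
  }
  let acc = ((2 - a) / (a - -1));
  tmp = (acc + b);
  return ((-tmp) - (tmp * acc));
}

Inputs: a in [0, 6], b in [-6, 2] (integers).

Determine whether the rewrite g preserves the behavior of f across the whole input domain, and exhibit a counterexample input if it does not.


The rewrite breaks on a=0, b=-6, where the results are 10 and 12.
f: tmp := 0 | ((1 - b) == (7 * 0)): false | acc := 1 | tmp := -5 | result 10
g: tmp := 0 | ((1 - b) == 0): false | acc := 2 | tmp := -4 | result 12
verdict: not equivalent; witness: a=0, b=-6


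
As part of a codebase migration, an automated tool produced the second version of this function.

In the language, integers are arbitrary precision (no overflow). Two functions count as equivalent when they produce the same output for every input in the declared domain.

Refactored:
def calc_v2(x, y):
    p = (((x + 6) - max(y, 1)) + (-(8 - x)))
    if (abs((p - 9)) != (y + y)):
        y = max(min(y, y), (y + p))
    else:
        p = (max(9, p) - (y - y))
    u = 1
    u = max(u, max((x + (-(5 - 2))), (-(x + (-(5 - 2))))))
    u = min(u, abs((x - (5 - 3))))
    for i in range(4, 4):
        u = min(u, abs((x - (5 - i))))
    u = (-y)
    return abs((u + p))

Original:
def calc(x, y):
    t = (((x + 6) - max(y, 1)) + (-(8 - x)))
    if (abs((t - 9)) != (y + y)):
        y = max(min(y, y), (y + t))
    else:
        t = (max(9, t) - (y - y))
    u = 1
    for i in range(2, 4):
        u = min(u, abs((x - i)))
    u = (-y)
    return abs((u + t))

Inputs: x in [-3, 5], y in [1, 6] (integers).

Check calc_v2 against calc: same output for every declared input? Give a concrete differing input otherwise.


The suspicious-looking change has no observable effect anywhere in the declared ranges.
As a probe, take x=4, y=4: calc runs t := 2 | (abs((t - 9)) != (y + y)): true | y := 6 | u := 1 | iter i=2: | u := 1 | iter i=3: | u := 1 | u := -6 | result 4; calc_v2 runs p := 2 | (abs((p - 9)) != (y + y)): true | y := 6 | u := 1 | u := 1 | u := 1 | loop over i: empty range | u := -6 | result 4; both end at 4.
An exhaustive pass over the 54 declared inputs shows identical outputs.
verdict: equivalent


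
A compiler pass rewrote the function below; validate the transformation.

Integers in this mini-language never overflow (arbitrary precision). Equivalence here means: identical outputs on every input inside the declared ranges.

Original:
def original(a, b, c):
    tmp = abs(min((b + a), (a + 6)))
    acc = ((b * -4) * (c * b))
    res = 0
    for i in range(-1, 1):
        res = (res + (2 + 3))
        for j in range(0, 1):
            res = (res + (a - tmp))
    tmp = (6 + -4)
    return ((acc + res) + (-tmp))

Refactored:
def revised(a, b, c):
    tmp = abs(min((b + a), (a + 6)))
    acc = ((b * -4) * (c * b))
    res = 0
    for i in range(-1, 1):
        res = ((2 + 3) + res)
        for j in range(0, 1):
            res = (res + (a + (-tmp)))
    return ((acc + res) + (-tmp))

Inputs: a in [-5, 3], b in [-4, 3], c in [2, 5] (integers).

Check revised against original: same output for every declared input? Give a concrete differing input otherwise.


Not equivalent: a=-5, b=-4, c=2 separates them (-148 vs -155).
original: tmp=9, then acc=-128, then res=0, then (i=-1), then res=5, then (j=0), then res=-9, then (i=0), then res=-4, then (j=0), then res=-18, then tmp=2, then returns -148
revised: tmp=9, then acc=-128, then res=0, then (i=-1), then res=5, then (j=0), then res=-9, then (i=0), then res=-4, then (j=0), then res=-18, then returns -155
verdict: not equivalent; witness: a=-5, b=-4, c=2


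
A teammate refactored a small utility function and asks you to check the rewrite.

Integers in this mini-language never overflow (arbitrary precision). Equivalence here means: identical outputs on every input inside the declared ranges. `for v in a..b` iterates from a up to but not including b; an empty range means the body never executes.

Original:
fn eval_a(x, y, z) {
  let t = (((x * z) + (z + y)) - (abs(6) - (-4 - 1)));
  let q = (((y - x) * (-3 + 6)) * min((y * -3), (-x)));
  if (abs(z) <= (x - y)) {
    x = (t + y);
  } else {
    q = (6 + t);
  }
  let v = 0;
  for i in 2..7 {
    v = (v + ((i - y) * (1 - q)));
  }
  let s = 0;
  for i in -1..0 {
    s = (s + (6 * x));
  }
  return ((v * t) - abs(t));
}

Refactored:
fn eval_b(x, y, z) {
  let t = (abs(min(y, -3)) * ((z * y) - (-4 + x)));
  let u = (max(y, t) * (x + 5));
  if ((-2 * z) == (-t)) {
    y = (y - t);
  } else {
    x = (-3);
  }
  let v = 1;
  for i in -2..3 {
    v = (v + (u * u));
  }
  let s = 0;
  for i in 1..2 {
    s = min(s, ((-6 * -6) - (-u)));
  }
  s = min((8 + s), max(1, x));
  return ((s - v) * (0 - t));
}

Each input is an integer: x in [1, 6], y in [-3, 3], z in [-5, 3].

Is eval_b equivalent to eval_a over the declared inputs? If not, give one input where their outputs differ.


Take x=1, y=-3, z=-5.
eval_a: t=-24, then q=12, then (abs(z) <= (x - y)) is false, then q=-18, then v=0, then (i=2), then v=95, then (i=3), then v=209, then (i=4), then v=342, then (i=5), then v=494, then (i=6), then v=665, then s=0, then (i=-1), then s=6, then returns -15984
eval_b: t=54, then u=324, then ((-2 * z) == (-t)) is false, then x=-3, then v=1, then (i=-2), then v=104977, then (i=-1), then v=209953, then (i=0), then v=314929, then (i=1), then v=419905, then (i=2), then v=524881, then s=0, then (i=1), then s=0, then s=1, then returns 28343520
-15984 and 28343520 differ, so these are not the same function on this domain.
verdict: not equivalent; witness: x=1, y=-3, z=-5


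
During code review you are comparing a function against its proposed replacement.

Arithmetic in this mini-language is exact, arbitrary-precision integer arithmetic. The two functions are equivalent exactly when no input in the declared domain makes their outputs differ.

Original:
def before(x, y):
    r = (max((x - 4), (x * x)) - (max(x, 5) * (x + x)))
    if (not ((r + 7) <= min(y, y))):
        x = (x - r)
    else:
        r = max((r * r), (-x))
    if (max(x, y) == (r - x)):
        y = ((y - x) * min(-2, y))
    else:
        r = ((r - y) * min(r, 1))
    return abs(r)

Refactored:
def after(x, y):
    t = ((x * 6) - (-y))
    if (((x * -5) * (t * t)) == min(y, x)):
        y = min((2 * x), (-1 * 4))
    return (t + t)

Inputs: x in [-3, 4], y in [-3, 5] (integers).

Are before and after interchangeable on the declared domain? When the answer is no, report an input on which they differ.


There is a counterexample at x=-3, y=-3: 42 on one side, -42 on the other.
before: r becomes 39; next (not ((r + 7) <= min(y, y))) evaluates to true; next x becomes -42; next (max(x, y) == (r - x)) evaluates to false; next r becomes 42; next final value 42
after: t becomes -21; next (((x * -5) * (t * t)) == min(y, x)) evaluates to false; next final value -42
verdict: not equivalent; witness: x=-3, y=-3


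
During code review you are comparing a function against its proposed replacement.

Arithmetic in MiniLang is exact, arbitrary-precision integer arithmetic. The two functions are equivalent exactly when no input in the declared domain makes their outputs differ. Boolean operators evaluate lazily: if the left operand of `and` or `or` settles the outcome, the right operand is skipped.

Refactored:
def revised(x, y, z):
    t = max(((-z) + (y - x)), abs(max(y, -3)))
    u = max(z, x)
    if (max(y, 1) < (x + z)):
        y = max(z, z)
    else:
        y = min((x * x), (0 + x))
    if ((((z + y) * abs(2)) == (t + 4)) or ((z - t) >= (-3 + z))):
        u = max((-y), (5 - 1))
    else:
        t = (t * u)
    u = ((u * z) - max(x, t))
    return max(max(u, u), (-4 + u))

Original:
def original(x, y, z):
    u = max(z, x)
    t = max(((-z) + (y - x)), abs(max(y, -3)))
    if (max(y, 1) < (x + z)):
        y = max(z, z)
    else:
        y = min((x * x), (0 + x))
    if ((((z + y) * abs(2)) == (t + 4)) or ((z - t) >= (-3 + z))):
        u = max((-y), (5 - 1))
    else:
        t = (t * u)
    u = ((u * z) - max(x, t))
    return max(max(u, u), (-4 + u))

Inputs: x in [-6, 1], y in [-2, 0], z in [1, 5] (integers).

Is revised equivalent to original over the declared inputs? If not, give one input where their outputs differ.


Differences: same computation, different form — yet all 120 inputs agree.
verdict: equivalent


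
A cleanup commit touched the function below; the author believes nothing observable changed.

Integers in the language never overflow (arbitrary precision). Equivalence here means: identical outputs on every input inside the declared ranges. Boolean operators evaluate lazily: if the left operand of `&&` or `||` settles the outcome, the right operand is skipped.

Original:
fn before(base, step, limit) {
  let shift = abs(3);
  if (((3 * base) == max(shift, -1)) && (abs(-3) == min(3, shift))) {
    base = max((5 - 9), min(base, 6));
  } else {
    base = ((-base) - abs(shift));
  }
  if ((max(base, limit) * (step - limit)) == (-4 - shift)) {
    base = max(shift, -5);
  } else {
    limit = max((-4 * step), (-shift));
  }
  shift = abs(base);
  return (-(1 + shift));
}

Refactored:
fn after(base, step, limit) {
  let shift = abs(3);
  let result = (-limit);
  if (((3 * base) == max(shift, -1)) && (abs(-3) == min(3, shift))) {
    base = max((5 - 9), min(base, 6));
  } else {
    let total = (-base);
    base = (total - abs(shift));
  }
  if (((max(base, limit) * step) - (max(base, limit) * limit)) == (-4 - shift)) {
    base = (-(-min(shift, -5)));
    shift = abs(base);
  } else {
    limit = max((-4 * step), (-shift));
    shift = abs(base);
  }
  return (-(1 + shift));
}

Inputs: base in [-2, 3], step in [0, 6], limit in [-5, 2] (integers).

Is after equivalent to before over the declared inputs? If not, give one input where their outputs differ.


Consider the input base=-2, step=2, limit=-5.
before: shift := 3 | (((3 * base) == max(shift, -1)) && (abs(-3) == min(3, shift))): false | base := -1 | ((max(base, limit) * (step - limit)) == (-4 - shift)): true | base := 3 | shift := 3 | result -4
after: shift := 3 | result := 5 | (((3 * base) == max(shift, -1)) && (abs(-3) == min(3, shift))): false | total := 2 | base := -1 | (((max(base, limit) * step) - (max(base, limit) * limit)) == (-4 - shift)): true | base := -5 | shift := 5 | result -6
-4 and -6 differ, so these are not the same function on this domain.
verdict: not equivalent; witness: base=-2, step=2, limit=-5


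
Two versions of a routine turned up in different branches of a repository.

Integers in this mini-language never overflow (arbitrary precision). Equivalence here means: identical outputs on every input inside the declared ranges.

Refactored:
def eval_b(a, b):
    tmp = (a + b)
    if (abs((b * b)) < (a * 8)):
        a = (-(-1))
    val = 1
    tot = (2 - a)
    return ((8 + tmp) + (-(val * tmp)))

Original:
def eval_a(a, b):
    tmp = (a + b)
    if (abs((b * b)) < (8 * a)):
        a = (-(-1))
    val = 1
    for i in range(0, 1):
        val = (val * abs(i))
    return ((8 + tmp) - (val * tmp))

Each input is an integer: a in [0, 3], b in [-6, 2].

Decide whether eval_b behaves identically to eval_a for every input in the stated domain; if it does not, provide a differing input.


On input a=0, b=-6, eval_a returns 2 while eval_b returns 8.
verdict: not equivalent; witness: a=0, b=-6


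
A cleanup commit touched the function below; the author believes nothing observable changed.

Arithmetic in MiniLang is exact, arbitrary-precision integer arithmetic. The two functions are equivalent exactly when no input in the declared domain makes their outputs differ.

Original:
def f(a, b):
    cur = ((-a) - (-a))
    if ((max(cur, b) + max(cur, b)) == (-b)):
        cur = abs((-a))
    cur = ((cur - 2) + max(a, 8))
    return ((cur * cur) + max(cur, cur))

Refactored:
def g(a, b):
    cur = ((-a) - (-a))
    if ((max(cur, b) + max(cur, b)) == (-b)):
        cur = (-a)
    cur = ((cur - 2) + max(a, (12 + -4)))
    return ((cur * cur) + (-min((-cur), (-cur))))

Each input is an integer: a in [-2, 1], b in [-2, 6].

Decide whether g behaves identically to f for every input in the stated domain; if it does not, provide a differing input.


Input a=1, b=0: 56 from f versus 30 from g.
verdict: not equivalent; witness: a=1, b=0


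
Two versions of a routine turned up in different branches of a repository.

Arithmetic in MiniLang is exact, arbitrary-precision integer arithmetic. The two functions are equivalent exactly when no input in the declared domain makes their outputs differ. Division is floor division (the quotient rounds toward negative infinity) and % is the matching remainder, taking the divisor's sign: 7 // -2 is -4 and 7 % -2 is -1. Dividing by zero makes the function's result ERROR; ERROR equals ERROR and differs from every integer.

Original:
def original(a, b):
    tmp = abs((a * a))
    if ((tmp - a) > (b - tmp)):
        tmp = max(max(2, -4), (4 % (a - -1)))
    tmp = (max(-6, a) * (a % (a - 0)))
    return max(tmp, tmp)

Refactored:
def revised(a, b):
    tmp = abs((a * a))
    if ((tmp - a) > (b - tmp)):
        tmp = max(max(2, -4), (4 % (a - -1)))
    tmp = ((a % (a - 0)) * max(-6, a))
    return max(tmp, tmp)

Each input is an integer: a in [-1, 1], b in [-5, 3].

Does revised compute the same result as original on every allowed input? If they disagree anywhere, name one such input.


This is a faithful refactor — same computation, different form, but the computed results match everywhere.
One worked example (a=0, b=0) — original: tmp=0, then ((tmp - a) > (b - tmp)) is false, then a zero divisor aborts: ERROR; revised: tmp=0, then ((tmp - a) > (b - tmp)) is false, then a zero divisor aborts: ERROR; agreement on ERROR.
Across all 27 domain points the two functions coincide.
verdict: equivalent


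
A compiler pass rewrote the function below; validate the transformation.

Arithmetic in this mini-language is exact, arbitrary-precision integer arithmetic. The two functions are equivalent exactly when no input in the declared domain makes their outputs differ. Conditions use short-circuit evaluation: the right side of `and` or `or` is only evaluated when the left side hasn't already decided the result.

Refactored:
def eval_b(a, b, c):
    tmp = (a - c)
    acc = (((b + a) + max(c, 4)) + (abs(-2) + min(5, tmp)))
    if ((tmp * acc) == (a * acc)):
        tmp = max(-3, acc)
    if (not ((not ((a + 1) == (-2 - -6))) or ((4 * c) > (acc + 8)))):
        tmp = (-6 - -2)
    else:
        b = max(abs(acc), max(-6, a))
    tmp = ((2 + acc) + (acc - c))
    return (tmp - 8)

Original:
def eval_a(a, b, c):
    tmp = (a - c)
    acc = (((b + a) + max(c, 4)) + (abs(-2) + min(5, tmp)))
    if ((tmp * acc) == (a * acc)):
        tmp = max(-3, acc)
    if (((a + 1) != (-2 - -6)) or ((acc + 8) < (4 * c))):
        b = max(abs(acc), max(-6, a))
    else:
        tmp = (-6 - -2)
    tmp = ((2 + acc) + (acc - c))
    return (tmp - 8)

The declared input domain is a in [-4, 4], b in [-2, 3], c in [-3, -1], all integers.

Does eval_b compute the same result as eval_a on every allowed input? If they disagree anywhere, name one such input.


Although comparison usage differs; boolean connective usage differs, 162/162 inputs agree.
verdict: equivalent


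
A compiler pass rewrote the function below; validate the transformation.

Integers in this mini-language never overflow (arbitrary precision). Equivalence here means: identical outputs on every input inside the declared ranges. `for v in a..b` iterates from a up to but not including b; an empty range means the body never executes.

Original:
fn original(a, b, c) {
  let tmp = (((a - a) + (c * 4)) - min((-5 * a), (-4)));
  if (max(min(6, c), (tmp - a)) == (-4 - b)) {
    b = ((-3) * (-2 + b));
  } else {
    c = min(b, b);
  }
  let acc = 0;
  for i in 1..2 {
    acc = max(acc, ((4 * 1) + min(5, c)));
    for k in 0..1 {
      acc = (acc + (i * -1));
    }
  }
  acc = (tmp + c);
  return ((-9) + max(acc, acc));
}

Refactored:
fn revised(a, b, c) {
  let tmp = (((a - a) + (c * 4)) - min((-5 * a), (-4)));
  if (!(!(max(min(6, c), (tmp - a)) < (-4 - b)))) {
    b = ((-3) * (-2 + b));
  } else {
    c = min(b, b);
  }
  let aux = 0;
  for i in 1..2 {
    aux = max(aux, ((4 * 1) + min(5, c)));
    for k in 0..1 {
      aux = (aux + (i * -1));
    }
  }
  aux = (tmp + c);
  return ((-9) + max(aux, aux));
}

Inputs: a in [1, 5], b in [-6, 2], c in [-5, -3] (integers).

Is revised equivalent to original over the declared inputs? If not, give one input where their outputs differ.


The rewrite breaks on a=1, b=-6, c=-5, where the results are -30 and -29.
original: tmp becomes -15; next (max(min(6, c), (tmp - a)) == (-4 - b)) evaluates to false; next c becomes -6; next acc becomes 0; next at i=1:; next acc becomes 0; next at k=0:; next acc becomes -1; next acc becomes -21; next final value -30
revised: tmp becomes -15; next (!(!(max(min(6, c), (tmp - a)) < (-4 - b)))) evaluates to true; next b becomes 24; next aux becomes 0; next at i=1:; next aux becomes 0; next at k=0:; next aux becomes -1; next aux becomes -20; next final value -29
verdict: not equivalent; witness: a=1, b=-6, c=-5


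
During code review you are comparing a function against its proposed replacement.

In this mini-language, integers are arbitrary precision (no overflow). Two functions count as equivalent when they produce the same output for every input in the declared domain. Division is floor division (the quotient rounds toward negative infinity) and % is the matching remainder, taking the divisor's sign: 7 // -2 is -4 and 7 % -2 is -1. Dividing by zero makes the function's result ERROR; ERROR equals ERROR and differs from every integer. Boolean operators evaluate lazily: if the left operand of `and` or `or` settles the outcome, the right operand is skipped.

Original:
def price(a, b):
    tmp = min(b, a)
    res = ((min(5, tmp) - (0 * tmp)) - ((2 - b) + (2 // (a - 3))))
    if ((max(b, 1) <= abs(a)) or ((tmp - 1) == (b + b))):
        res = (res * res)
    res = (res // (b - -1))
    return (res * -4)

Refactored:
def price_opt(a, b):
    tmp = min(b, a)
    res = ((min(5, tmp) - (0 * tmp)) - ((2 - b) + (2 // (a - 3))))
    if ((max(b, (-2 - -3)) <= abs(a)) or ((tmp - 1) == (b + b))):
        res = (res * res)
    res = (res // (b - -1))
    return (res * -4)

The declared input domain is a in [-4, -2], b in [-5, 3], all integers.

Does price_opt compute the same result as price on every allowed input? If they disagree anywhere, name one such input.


Comparing the listings, the differences include: constant usage differs, arithmetic usage differs.
Spot check at a=-3, b=-2 — price: tmp becomes -3; next res becomes -6; next ((max(b, 1) <= abs(a)) or ((tmp - 1) == (b + b))) evaluates to true; next res becomes 36; next res becomes -36; next final value 144. price_opt: tmp becomes -3; next res becomes -6; next ((max(b, (-2 - -3)) <= abs(a)) or ((tmp - 1) == (b + b))) evaluates to true; next res becomes 36; next res becomes -36; next final value 144. Both give 144.
An exhaustive pass over the 27 declared inputs shows identical outputs.
verdict: equivalent


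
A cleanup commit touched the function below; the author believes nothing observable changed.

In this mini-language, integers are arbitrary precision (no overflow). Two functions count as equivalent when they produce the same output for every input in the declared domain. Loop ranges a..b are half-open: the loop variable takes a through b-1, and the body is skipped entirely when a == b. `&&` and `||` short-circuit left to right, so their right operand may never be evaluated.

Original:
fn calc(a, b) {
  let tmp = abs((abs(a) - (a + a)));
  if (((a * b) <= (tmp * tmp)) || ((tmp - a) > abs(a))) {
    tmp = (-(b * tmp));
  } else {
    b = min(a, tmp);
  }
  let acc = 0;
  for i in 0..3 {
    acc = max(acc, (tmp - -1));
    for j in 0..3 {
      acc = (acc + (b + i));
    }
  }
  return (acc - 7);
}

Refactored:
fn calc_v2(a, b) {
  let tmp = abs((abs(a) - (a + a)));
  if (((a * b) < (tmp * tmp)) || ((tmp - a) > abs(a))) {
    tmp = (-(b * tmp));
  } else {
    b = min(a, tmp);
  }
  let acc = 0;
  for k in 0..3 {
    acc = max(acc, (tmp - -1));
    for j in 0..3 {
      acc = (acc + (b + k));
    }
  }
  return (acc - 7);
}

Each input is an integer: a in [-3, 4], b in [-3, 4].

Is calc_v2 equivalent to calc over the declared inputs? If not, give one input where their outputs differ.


Not equivalent: a=0, b=-3 separates them (-9 vs 3).
calc: tmp = 0; (((a * b) <= (tmp * tmp)) || ((tmp - a) > abs(a))) -> true; tmp = 0; acc = 0; [i=0]; acc = 1; [j=0]; acc = -2; [j=1]; acc = -5; [j=2]; acc = -8; [i=1]; acc = 1; [j=0]; acc = -1; [j=1]; acc = -3; [j=2]; acc = -5; [i=2]; acc = 1; [j=0]; acc = 0; [j=1]; acc = -1; [j=2]; acc = -2; return -9
calc_v2: tmp = 0; (((a * b) < (tmp * tmp)) || ((tmp - a) > abs(a))) -> false; b = 0; acc = 0; [k=0]; acc = 1; [j=0]; acc = 1; [j=1]; acc = 1; [j=2]; acc = 1; [k=1]; acc = 1; [j=0]; acc = 2; [j=1]; acc = 3; [j=2]; acc = 4; [k=2]; acc = 4; [j=0]; acc = 6; [j=1]; acc = 8; [j=2]; acc = 10; return 3
verdict: not equivalent; witness: a=0, b=-3


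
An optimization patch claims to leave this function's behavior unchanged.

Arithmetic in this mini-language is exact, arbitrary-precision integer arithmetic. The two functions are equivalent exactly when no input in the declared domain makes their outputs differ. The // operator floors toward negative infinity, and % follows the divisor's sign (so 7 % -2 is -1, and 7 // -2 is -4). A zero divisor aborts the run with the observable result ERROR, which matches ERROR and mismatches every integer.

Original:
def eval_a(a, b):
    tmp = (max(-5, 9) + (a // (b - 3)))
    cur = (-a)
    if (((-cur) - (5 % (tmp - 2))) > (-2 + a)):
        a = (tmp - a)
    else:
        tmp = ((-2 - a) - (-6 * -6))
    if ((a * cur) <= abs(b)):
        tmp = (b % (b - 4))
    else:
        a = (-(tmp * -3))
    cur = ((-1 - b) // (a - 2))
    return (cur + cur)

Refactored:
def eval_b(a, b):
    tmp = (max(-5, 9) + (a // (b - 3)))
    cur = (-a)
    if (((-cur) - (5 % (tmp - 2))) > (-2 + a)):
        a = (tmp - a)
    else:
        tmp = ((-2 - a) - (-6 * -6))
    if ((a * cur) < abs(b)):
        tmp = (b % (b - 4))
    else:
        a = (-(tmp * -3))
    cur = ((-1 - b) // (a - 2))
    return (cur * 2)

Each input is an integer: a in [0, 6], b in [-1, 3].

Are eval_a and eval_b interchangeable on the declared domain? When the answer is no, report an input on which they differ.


The suspicious edit (`((a * cur) <= abs(b))` became `((a * cur) < abs(b))`) never changes the result for any input inside the declared domain.
Spot check at a=4, b=1 — eval_a: tmp becomes 7; next cur becomes -4; next (((-cur) - (5 % (tmp - 2))) > (-2 + a)) evaluates to true; next a becomes 3; next ((a * cur) <= abs(b)) evaluates to true; next tmp becomes -2; next cur becomes -2; next final value -4. eval_b: tmp becomes 7; next cur becomes -4; next (((-cur) - (5 % (tmp - 2))) > (-2 + a)) evaluates to true; next a becomes 3; next ((a * cur) < abs(b)) evaluates to true; next tmp becomes -2; next cur becomes -2; next final value -4. Both give -4.
An exhaustive pass over the 35 declared inputs shows identical outputs.
verdict: equivalent


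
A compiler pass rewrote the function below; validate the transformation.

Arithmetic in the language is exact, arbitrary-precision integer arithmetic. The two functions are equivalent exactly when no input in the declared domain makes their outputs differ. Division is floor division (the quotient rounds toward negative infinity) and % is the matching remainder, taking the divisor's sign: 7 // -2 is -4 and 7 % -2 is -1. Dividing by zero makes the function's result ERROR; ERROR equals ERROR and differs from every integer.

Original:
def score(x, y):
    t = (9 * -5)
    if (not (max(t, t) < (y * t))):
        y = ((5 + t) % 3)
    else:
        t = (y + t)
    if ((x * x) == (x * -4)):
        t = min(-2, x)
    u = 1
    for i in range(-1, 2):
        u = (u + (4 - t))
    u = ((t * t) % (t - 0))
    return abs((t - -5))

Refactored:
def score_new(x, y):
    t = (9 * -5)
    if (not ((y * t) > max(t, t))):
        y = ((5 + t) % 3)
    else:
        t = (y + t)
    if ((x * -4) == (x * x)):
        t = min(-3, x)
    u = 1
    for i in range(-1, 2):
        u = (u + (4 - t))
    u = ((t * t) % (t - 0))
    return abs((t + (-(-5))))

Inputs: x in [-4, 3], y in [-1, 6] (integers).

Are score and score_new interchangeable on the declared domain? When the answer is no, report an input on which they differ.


Run the pair on x=0, y=-1.
score: t := -45 | (not (max(t, t) < (y * t))): false | t := -46 | ((x * x) == (x * -4)): true | t := -2 | u := 1 | iter i=-1: | u := 7 | iter i=0: | u := 13 | iter i=1: | u := 19 | u := 0 | result 3
score_new: t := -45 | (not ((y * t) > max(t, t))): false | t := -46 | ((x * -4) == (x * x)): true | t := -3 | u := 1 | iter i=-1: | u := 8 | iter i=0: | u := 15 | iter i=1: | u := 22 | u := 0 | result 2
3 against 2: the behavior changed.
verdict: not equivalent; witness: x=0, y=-1
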